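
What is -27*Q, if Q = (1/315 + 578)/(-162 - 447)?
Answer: 182071/7105 ≈ 25.626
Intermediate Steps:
Q = -182071/191835 (Q = (1/315 + 578)/(-609) = (182071/315)*(-1/609) = -182071/191835 ≈ -0.94910)
-27*Q = -27*(-182071/191835) = 182071/7105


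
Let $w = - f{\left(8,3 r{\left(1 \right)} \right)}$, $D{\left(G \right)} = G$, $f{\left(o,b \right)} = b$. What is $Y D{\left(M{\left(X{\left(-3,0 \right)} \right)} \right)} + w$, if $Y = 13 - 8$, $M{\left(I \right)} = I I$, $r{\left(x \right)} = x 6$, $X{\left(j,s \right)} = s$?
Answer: $-18$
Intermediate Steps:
$r{\left(x \right)} = 6 x$
$M{\left(I \right)} = I^{2}$
$Y = 5$
$w = -18$ ($w = - 3 \cdot 6 \cdot 1 = - 3 \cdot 6 = \left(-1\right) 18 = -18$)
$Y D{\left(M{\left(X{\left(-3,0 \right)} \right)} \right)} + w = 5 \cdot 0^{2} - 18 = 5 \cdot 0 - 18 = 0 - 18 = -18$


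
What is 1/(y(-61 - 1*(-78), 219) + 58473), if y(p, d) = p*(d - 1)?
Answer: 1/62179 ≈ 1.6083e-5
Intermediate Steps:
y(p, d) = p*(-1 + d)
1/(y(-61 - 1*(-78), 219) + 58473) = 1/((-61 - 1*(-78))*(-1 + 219) + 58473) = 1/((-61 + 78)*218 + 58473) = 1/(17*218 + 58473) = 1/(3706 + 58473) = 1/62179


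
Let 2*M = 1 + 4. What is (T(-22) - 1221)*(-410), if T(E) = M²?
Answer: 996095/2 ≈ 4.9805e+5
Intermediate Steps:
M = 5/2 (M = (1 + 4)/2 = (½)*5 = 5/2 ≈ 2.5000)
T(E) = 25/4 (T(E) = (5/2)² = 25/4)
(T(-22) - 1221)*(-410) = (25/4 - 1221)*(-410) = -4859/4*(-410) = 996095/2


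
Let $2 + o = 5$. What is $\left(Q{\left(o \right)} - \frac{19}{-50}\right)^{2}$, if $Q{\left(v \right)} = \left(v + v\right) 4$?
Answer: $\frac{1485961}{2500} \approx 594.38$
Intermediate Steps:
$o = 3$ ($o = -2 + 5 = 3$)
$Q{\left(v \right)} = 8 v$ ($Q{\left(v \right)} = 2 v 4 = 8 v$)
$\left(Q{\left(o \right)} - \frac{19}{-50}\right)^{2} = \left(8 \cdot 3 - \frac{19}{-50}\right)^{2} = \left(24 - - \frac{19}{50}\right)^{2} = \left(24 + \frac{19}{50}\right)^{2} = \left(\frac{1219}{50}\right)^{2} = \frac{1485961}{2500}$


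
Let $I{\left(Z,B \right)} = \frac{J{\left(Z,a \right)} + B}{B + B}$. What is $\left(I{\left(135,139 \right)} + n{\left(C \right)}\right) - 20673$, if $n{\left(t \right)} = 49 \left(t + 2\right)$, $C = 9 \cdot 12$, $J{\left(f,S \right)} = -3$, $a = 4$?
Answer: $- \frac{2124269}{139} \approx -15283.0$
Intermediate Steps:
$I{\left(Z,B \right)} = \frac{-3 + B}{2 B}$ ($I{\left(Z,B \right)} = \frac{-3 + B}{B + B} = \frac{-3 + B}{2 B}$)
$C = 108$
$n{\left(t \right)} = 98 + 49 t$ ($n{\left(t \right)} = 49 \left(2 + t\right) = 98 + 49 t$)
$\left(I{\left(135,139 \right)} + n{\left(C \right)}\right) - 20673 = \left(\frac{-3 + 139}{2 \cdot 139} + \left(98 + 49 \cdot 108\right)\right) - 20673 = \left(\frac{1}{2} \cdot \frac{1}{139} \cdot 136 + \left(98 + 5292\right)\right) - 20673 = \left(\frac{68}{139} + 5390\right) - 20673 = \frac{749278}{139} - 20673 = - \frac{2124269}{139}$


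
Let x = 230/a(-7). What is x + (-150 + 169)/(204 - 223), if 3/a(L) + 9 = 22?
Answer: 2987/3 ≈ 995.67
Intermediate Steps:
a(L) = 3/13 (a(L) = 3/(-9 + 22) = 3/13)
x = 2990/3 (x = 230/(3/13) = 230*(13/3) = 2990/3 ≈ 996.67)
x + (-150 + 169)/(204 - 223) = 2990/3 + (-150 + 169)/(204 - 223) = 2990/3 + 19/(-19) = 2990/3 + 19*(-1/19) = 2990/3 - 1 = 2987/3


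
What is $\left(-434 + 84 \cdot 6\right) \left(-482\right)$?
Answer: $-33740$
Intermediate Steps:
$\left(-434 + 84 \cdot 6\right) \left(-482\right) = \left(-434 + 504\right) \left(-482\right) = 70 \left(-482\right) = -33740$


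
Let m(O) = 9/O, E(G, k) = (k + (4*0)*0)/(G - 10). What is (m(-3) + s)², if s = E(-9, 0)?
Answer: 9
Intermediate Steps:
E(G, k) = k/(-10 + G) (E(G, k) = (k + 0*0)/(-10 + G) = (k + 0)/(-10 + G) = k/(-10 + G))
s = 0 (s = 0/(-10 - 9) = 0/(-19) = 0*(-1/19) = 0)
(m(-3) + s)² = (9/(-3) + 0)² = (9*(-⅓) + 0)² = (-3 + 0)² = (-3)² = 9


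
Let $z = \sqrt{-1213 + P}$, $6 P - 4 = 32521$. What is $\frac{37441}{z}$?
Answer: $\frac{37441 \sqrt{151482}}{25247} \approx 577.19$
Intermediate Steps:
$P = \frac{32525}{6}$ ($P = \frac{2}{3} + \frac{1}{6} \cdot 32521 = \frac{2}{3} + \frac{32521}{6} = \frac{32525}{6} \approx 5420.8$)
$z = \frac{\sqrt{151482}}{6}$ ($z = \sqrt{-1213 + \frac{32525}{6}} = \sqrt{\frac{25247}{6}} = \frac{\sqrt{151482}}{6} \approx 64.868$)
$\frac{37441}{z} = \frac{37441}{\frac{1}{6} \sqrt{151482}} = 37441 \frac{\sqrt{151482}}{25247} = \frac{37441 \sqrt{151482}}{25247}$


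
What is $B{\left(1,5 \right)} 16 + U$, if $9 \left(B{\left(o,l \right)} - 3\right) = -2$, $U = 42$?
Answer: $\frac{778}{9} \approx 86.444$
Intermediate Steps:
$B{\left(o,l \right)} = \frac{25}{9}$ ($B{\left(o,l \right)} = 3 + \frac{1}{9} \left(-2\right) = 3 - \frac{2}{9} = \frac{25}{9}$)
$B{\left(1,5 \right)} 16 + U = \frac{25}{9} \cdot 16 + 42 = \frac{400}{9} + 42 = \frac{778}{9}$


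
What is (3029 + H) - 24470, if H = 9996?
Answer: -11445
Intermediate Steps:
(3029 + H) - 24470 = (3029 + 9996) - 24470 = 13025 - 24470 = -11445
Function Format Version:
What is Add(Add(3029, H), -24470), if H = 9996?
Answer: -11445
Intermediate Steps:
Add(Add(3029, H), -24470) = Add(Add(3029, 9996), -24470) = Add(13025, -24470) = -11445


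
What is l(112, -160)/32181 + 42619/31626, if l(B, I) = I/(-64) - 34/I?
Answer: 18288104327/13570084080 ≈ 1.3477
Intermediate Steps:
l(B, I) = -34/I - I/64 (l(B, I) = I*(-1/64) - 34/I = -I/64 - 34/I = -34/I - I/64)
l(112, -160)/32181 + 42619/31626 = (-34/(-160) - 1/64*(-160))/32181 + 42619/31626 = (-34*(-1/160) + 5/2)*(1/32181) + 42619*(1/31626) = (17/80 + 5/2)*(1/32181) + 42619/31626 = (217/80)*(1/32181) + 42619/31626 = 217/2574480 + 42619/31626 = 18288104327/13570084080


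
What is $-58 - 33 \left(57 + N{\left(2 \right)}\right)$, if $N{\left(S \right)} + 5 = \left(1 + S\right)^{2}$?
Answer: $-2071$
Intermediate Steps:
$N{\left(S \right)} = -5 + \left(1 + S\right)^{2}$
$-58 - 33 \left(57 + N{\left(2 \right)}\right) = -58 - 33 \left(57 - \left(5 - \left(1 + 2\right)^{2}\right)\right) = -58 - 33 \left(57 - \left(5 - 3^{2}\right)\right) = -58 - 33 \left(57 + \left(-5 + 9\right)\right) = -58 - 33 \left(57 + 4\right) = -58 - 2013 = -2071$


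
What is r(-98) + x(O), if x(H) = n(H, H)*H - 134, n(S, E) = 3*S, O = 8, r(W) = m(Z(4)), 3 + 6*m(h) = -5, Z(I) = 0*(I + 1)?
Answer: 170/3 ≈ 56.667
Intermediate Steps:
Z(I) = 0 (Z(I) = 0*(1 + I) = 0)
m(h) = -4/3 (m(h) = -1/2 + (1/6)*(-5) = -1/2 - 5/6 = -4/3)
r(W) = -4/3
x(H) = -134 + 3*H**2 (x(H) = (3*H)*H - 134 = 3*H**2 - 134 = -134 + 3*H**2)
r(-98) + x(O) = -4/3 + (-134 + 3*8**2) = -4/3 + (-134 + 3*64) = -4/3 + (-134 + 192) = -4/3 + 58 = 170/3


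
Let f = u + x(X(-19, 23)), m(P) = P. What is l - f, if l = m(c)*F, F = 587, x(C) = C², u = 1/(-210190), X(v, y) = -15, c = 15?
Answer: 1803430201/210190 ≈ 8580.0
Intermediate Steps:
u = -1/210190 ≈ -4.7576e-6
f = 47292749/210190 (f = -1/210190 + (-15)² = -1/210190 + 225 = 47292749/210190 ≈ 225.00)
l = 8805 (l = 15*587 = 8805)
l - f = 8805 - 1*47292749/210190 = 8805 - 47292749/210190 = 1803430201/210190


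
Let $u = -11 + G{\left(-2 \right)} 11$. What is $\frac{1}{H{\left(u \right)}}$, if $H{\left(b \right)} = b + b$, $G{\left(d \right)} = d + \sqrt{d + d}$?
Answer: $- \frac{3}{286} - \frac{i}{143} \approx -0.01049 - 0.006993 i$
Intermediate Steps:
$G{\left(d \right)} = d + \sqrt{2} \sqrt{d}$ ($G{\left(d \right)} = d + \sqrt{2 d} = d + \sqrt{2} \sqrt{d}$)
$u = -33 + 22 i$ ($u = -11 + \left(-2 + \sqrt{2} \sqrt{-2}\right) 11 = -11 + \left(-2 + \sqrt{2} i \sqrt{2}\right) 11 = -11 + \left(-2 + 2 i\right) 11 = -11 - \left(22 - 22 i\right) = -33 + 22 i \approx -33.0 + 22.0 i$)
$H{\left(b \right)} = 2 b$
$\frac{1}{H{\left(u \right)}} = \frac{1}{2 \left(-33 + 22 i\right)} = \frac{1}{-66 + 44 i} = \frac{-66 - 44 i}{6292}$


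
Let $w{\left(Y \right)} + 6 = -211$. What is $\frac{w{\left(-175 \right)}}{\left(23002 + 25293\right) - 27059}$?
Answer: $- \frac{217}{21236} \approx -0.010219$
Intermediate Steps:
$w{\left(Y \right)} = -217$ ($w{\left(Y \right)} = -6 - 211 = -217$)
$\frac{w{\left(-175 \right)}}{\left(23002 + 25293\right) - 27059} = - \frac{217}{\left(23002 + 25293\right) - 27059} = - \frac{217}{48295 - 27059} = - \frac{217}{21236}$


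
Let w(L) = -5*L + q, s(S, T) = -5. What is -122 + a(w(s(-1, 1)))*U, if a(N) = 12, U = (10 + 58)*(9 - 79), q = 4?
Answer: -57242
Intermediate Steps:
w(L) = 4 - 5*L (w(L) = -5*L + 4 = 4 - 5*L)
U = -4760 (U = 68*(-70) = -4760)
-122 + a(w(s(-1, 1)))*U = -122 + 12*(-4760) = -122 - 57120 = -57242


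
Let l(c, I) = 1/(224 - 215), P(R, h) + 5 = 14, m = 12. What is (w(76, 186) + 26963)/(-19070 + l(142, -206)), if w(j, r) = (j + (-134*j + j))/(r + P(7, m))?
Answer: -15743259/11155885 ≈ -1.4112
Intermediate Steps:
P(R, h) = 9 (P(R, h) = -5 + 14 = 9)
l(c, I) = 1/9
w(j, r) = -132*j/(9 + r) (w(j, r) = (j + (-134*j + j))/(r + 9) = (j - 133*j)/(9 + r) = (-132*j)/(9 + r) = -132*j/(9 + r))
(w(76, 186) + 26963)/(-19070 + l(142, -206)) = (-132*76/(9 + 186) + 26963)/(-19070 + 1/9) = (-132*76/195 + 26963)/(-171629/9) = (-132*76*1/195 + 26963)*(-9/171629) = (-3344/65 + 26963)*(-9/171629) = (1749251/65)*(-9/171629) = -15743259/11155885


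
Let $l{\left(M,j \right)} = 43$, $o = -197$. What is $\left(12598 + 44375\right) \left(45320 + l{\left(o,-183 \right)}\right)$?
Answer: $2584466199$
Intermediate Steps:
$\left(12598 + 44375\right) \left(45320 + l{\left(o,-183 \right)}\right) = \left(12598 + 44375\right) \left(45320 + 43\right) = 56973 \cdot 45363 = 2584466199$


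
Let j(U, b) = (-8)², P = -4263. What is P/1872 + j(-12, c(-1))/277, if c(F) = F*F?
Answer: -353681/172848 ≈ -2.0462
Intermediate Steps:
c(F) = F²
j(U, b) = 64
P/1872 + j(-12, c(-1))/277 = -4263/1872 + 64/277 = -4263*1/1872 + 64*(1/277) = -1421/624 + 64/277 = -353681/172848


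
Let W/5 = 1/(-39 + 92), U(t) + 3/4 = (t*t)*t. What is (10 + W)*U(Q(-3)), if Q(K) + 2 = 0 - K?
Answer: 535/212 ≈ 2.5236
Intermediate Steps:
Q(K) = -2 - K (Q(K) = -2 + (0 - K) = -2 - K)
U(t) = -3/4 + t**3 (U(t) = -3/4 + (t*t)*t = -3/4 + t**2*t = -3/4 + t**3)
W = 5/53 (W = 5/(-39 + 92) = 5/53 ≈ 0.094340)
(10 + W)*U(Q(-3)) = (10 + 5/53)*(-3/4 + (-2 - 1*(-3))**3) = 535*(-3/4 + (-2 + 3)**3)/53 = 535*(-3/4 + 1**3)/53 = 535*(-3/4 + 1)/53 = (535/53)*(1/4) = 535/212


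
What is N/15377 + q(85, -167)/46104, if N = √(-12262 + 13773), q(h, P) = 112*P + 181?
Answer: -18523/46104 + √1511/15377 ≈ -0.39924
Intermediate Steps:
q(h, P) = 181 + 112*P
N = √1511 ≈ 38.872
N/15377 + q(85, -167)/46104 = √1511/15377 + (181 + 112*(-167))/46104 = √1511*(1/15377) + (181 - 18704)*(1/46104) = √1511/15377 - 18523*1/46104 = √1511/15377 - 18523/46104 = -18523/46104 + √1511/15377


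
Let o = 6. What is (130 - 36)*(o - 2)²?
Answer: 1504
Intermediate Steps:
(130 - 36)*(o - 2)² = (130 - 36)*(6 - 2)² = 94*4² = 94*16 = 1504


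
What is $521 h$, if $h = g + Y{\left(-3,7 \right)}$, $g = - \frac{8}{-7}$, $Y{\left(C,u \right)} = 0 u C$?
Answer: $\frac{4168}{7} \approx 595.43$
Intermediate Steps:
$Y{\left(C,u \right)} = 0$ ($Y{\left(C,u \right)} = 0 C = 0$)
$g = \frac{8}{7}$ ($g = \left(-8\right) \left(- \frac{1}{7}\right) = \frac{8}{7} \approx 1.1429$)
$h = \frac{8}{7}$ ($h = \frac{8}{7} + 0 = \frac{8}{7} \approx 1.1429$)
$521 h = 521 \cdot \frac{8}{7} = \frac{4168}{7}$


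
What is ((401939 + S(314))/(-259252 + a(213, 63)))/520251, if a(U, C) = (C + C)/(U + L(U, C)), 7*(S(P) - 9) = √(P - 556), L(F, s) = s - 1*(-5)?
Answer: -3321982/1114709470329 - 3091*I*√2/265300853938302 ≈ -2.9801e-6 - 1.6477e-11*I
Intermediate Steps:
L(F, s) = 5 + s (L(F, s) = s + 5 = 5 + s)
S(P) = 9 + √(-556 + P)/7 (S(P) = 9 + √(P - 556)/7 = 9 + √(-556 + P)/7)
a(U, C) = 2*C/(5 + C + U) (a(U, C) = (C + C)/(U + (5 + C)) = (2*C)/(5 + C + U) = 2*C/(5 + C + U))
((401939 + S(314))/(-259252 + a(213, 63)))/520251 = ((401939 + (9 + √(-556 + 314)/7))/(-259252 + 2*63/(5 + 63 + 213)))/520251 = ((401939 + (9 + √(-242)/7))/(-259252 + 2*63/281))*(1/520251) = ((401939 + (9 + (11*I*√2)/7))/(-259252 + 2*63*(1/281)))*(1/520251) = ((401939 + (9 + 11*I*√2/7))/(-259252 + 126/281))*(1/520251) = ((401948 + 11*I*√2/7)/(-72849686/281))*(1/520251) = ((401948 + 11*I*√2/7)*(-281/72849686))*(1/520251) = (-56473694/36424843 - 3091*I*√2/509947802)*(1/520251) = -3321982/1114709470329 - 3091*I*√2/265300853938302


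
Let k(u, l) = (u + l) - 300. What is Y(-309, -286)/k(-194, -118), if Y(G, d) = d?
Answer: 143/306 ≈ 0.46732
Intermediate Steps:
k(u, l) = -300 + l + u (k(u, l) = (l + u) - 300 = -300 + l + u)
Y(-309, -286)/k(-194, -118) = -286/(-300 - 118 - 194) = -286/(-612) = -286*(-1/612) = 143/306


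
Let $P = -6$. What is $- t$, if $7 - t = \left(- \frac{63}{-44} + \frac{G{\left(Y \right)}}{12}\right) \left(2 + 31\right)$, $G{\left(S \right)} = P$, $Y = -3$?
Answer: $\frac{95}{4} \approx 23.75$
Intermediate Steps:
$G{\left(S \right)} = -6$
$t = - \frac{95}{4}$ ($t = 7 - \left(- \frac{63}{-44} - \frac{6}{12}\right) \left(2 + 31\right) = 7 - \left(\left(-63\right) \left(- \frac{1}{44}\right) - \frac{1}{2}\right) 33 = 7 - \left(\frac{63}{44} - \frac{1}{2}\right) 33 = 7 - \frac{41}{44} \cdot 33 = 7 - \frac{123}{4} = - \frac{95}{4} \approx -23.75$)
$- t = \left(-1\right) \left(- \frac{95}{4}\right) = \frac{95}{4}$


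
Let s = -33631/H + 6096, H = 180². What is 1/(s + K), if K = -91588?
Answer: -32400/2769974431 ≈ -1.1697e-5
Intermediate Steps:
H = 32400
s = 197476769/32400 (s = -33631/32400 + 6096 = 197476769/32400 ≈ 6095.0)
1/(s + K) = 1/(197476769/32400 - 91588) = 1/(-2769974431/32400) = -32400/2769974431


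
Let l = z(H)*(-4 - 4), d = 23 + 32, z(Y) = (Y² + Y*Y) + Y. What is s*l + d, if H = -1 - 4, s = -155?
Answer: 55855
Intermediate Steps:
H = -5
z(Y) = Y + 2*Y² (z(Y) = (Y² + Y²) + Y = 2*Y² + Y = Y + 2*Y²)
d = 55
l = -360 (l = (-5*(1 + 2*(-5)))*(-4 - 4) = -5*(1 - 10)*(-8) = -5*(-9)*(-8) = 45*(-8) = -360)
s*l + d = -155*(-360) + 55 = 55800 + 55 = 55855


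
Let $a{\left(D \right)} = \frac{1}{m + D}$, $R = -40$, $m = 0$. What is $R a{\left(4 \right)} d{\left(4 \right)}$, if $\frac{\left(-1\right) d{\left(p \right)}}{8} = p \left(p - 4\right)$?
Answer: $0$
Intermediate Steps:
$d{\left(p \right)} = - 8 p \left(-4 + p\right)$ ($d{\left(p \right)} = - 8 p \left(p - 4\right) = - 8 p \left(-4 + p\right)$)
$a{\left(D \right)} = \frac{1}{D}$ ($a{\left(D \right)} = \frac{1}{0 + D} = \frac{1}{D}$)
$R a{\left(4 \right)} d{\left(4 \right)} = - \frac{40}{4} \cdot 8 \cdot 4 \left(4 - 4\right) = \left(-40\right) \frac{1}{4} \cdot 8 \cdot 4 \left(4 - 4\right) = - 10 \cdot 8 \cdot 4 \cdot 0 = \left(-10\right) 0 = 0$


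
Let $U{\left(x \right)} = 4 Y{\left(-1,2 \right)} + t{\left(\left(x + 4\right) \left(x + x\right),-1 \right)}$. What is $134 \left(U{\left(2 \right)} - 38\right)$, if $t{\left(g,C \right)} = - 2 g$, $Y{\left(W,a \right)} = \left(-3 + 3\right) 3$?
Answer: $-11524$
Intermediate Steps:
$Y{\left(W,a \right)} = 0$ ($Y{\left(W,a \right)} = 0 \cdot 3 = 0$)
$U{\left(x \right)} = - 4 x \left(4 + x\right)$ ($U{\left(x \right)} = 4 \cdot 0 - 2 \left(x + 4\right) \left(x + x\right) = 0 - 2 \left(4 + x\right) 2 x = 0 - 2 \cdot 2 x \left(4 + x\right) = 0 - 4 x \left(4 + x\right) = - 4 x \left(4 + x\right)$)
$134 \left(U{\left(2 \right)} - 38\right) = 134 \left(\left(-4\right) 2 \left(4 + 2\right) - 38\right) = 134 \left(\left(-4\right) 2 \cdot 6 - 38\right) = 134 \left(-48 - 38\right) = 134 \left(-86\right) = -11524$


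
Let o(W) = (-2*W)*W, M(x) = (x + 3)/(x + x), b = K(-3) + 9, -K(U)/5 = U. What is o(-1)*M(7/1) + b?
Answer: 158/7 ≈ 22.571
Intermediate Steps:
K(U) = -5*U
b = 24 (b = -5*(-3) + 9 = 15 + 9 = 24)
M(x) = (3 + x)/(2*x) (M(x) = (3 + x)/((2*x)) = (3 + x)*(1/(2*x)) = (3 + x)/(2*x))
o(W) = -2*W²
o(-1)*M(7/1) + b = (-2*(-1)²)*((3 + 7/1)/(2*((7/1)))) + 24 = (-2*1)*((3 + 7*1)/(2*((7*1)))) + 24 = -(3 + 7)/7 + 24 = -10/7 + 24 = 158/7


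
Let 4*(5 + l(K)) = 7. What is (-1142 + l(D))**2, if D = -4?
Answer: 20985561/16 ≈ 1.3116e+6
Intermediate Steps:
l(K) = -13/4 (l(K) = -5 + (1/4)*7 = -5 + 7/4 = -13/4)
(-1142 + l(D))**2 = (-1142 - 13/4)**2 = (-4581/4)**2 = 20985561/16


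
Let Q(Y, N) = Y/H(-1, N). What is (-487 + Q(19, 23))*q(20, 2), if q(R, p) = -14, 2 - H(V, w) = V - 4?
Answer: 6780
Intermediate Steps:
H(V, w) = 6 - V (H(V, w) = 2 - (V - 4) = 2 - (-4 + V) = 2 + (4 - V) = 6 - V)
Q(Y, N) = Y/7 (Q(Y, N) = Y/(6 - 1*(-1)) = Y/(6 + 1) = Y/7)
(-487 + Q(19, 23))*q(20, 2) = (-487 + (⅐)*19)*(-14) = (-487 + 19/7)*(-14) = -3390/7*(-14) = 6780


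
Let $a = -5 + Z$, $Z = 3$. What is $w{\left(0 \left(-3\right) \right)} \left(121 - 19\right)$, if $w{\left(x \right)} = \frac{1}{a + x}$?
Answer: $-51$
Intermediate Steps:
$a = -2$ ($a = -5 + 3 = -2$)
$w{\left(x \right)} = \frac{1}{-2 + x}$
$w{\left(0 \left(-3\right) \right)} \left(121 - 19\right) = \frac{121 - 19}{-2 + 0 \left(-3\right)} = \frac{1}{-2 + 0} \cdot 102 = \frac{1}{-2} \cdot 102 = \left(- \frac{1}{2}\right) 102 = -51$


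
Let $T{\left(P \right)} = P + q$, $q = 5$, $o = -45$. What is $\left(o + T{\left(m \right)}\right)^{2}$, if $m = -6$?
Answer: $2116$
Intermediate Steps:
$T{\left(P \right)} = 5 + P$ ($T{\left(P \right)} = P + 5 = 5 + P$)
$\left(o + T{\left(m \right)}\right)^{2} = \left(-45 + \left(5 - 6\right)\right)^{2} = \left(-45 - 1\right)^{2} = \left(-46\right)^{2} = 2116$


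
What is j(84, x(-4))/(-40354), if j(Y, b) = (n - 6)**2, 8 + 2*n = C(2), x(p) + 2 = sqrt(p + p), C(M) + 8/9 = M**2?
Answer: -2888/1634337 ≈ -0.0017671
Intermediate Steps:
C(M) = -8/9 + M**2
x(p) = -2 + sqrt(2)*sqrt(p) (x(p) = -2 + sqrt(p + p) = -2 + sqrt(2*p) = -2 + sqrt(2)*sqrt(p))
n = -22/9 (n = -4 + (-8/9 + 2**2)/2 = -4 + (-8/9 + 4)/2 = -4 + (1/2)*(28/9) = -4 + 14/9 = -22/9 ≈ -2.4444)
j(Y, b) = 5776/81 (j(Y, b) = (-22/9 - 6)**2 = (-76/9)**2 = 5776/81)
j(84, x(-4))/(-40354) = (5776/81)/(-40354) = (5776/81)*(-1/40354) = -2888/1634337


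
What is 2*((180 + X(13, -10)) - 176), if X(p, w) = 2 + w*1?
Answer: -8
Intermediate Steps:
X(p, w) = 2 + w
2*((180 + X(13, -10)) - 176) = 2*((180 + (2 - 10)) - 176) = 2*((180 - 8) - 176) = 2*(172 - 176) = 2*(-4) = -8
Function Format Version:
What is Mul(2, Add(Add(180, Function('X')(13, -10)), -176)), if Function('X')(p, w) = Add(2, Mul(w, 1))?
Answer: -8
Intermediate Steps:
Function('X')(p, w) = Add(2, w)
Mul(2, Add(Add(180, Function('X')(13, -10)), -176)) = Mul(2, Add(Add(180, Add(2, -10)), -176)) = Mul(2, Add(Add(180, -8), -176)) = Mul(2, Add(172, -176)) = Mul(2, -4) = -8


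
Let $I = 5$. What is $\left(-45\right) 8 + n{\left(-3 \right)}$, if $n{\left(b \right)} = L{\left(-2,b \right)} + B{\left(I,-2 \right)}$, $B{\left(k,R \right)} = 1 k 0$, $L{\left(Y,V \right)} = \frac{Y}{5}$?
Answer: $- \frac{1802}{5} \approx -360.4$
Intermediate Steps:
$L{\left(Y,V \right)} = \frac{Y}{5}$ ($L{\left(Y,V \right)} = Y \frac{1}{5} = \frac{Y}{5}$)
$B{\left(k,R \right)} = 0$ ($B{\left(k,R \right)} = k 0 = 0$)
$n{\left(b \right)} = - \frac{2}{5}$ ($n{\left(b \right)} = \frac{1}{5} \left(-2\right) + 0 = - \frac{2}{5} + 0 = - \frac{2}{5}$)
$\left(-45\right) 8 + n{\left(-3 \right)} = \left(-45\right) 8 - \frac{2}{5} = -360 - \frac{2}{5} = - \frac{1802}{5}$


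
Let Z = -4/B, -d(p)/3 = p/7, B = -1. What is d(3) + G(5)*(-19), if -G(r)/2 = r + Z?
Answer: 2385/7 ≈ 340.71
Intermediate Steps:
d(p) = -3*p/7
Z = 4 (Z = -4/(-1) = -4*(-1) = 4)
G(r) = -8 - 2*r (G(r) = -2*(r + 4) = -2*(4 + r) = -8 - 2*r)
d(3) + G(5)*(-19) = -3/7*3 + (-8 - 2*5)*(-19) = -9/7 + (-8 - 10)*(-19) = -9/7 - 18*(-19) = -9/7 + 342 = 2385/7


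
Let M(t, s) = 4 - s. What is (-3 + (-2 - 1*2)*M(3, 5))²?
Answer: 1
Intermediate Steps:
(-3 + (-2 - 1*2)*M(3, 5))² = (-3 + (-2 - 1*2)*(4 - 1*5))² = (-3 + (-2 - 2)*(4 - 5))² = (-3 - 4*(-1))² = (-3 + 4)² = 1² = 1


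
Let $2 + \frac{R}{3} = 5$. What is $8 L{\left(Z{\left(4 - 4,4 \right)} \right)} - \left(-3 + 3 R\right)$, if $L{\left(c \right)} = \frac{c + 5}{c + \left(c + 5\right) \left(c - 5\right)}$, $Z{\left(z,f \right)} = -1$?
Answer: $- \frac{632}{25} \approx -25.28$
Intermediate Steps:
$R = 9$ ($R = -6 + 3 \cdot 5 = -6 + 15 = 9$)
$L{\left(c \right)} = \frac{5 + c}{c + \left(-5 + c\right) \left(5 + c\right)}$ ($L{\left(c \right)} = \frac{5 + c}{c + \left(5 + c\right) \left(-5 + c\right)} = \frac{5 + c}{c + \left(-5 + c\right) \left(5 + c\right)}$)
$8 L{\left(Z{\left(4 - 4,4 \right)} \right)} - \left(-3 + 3 R\right) = 8 \frac{5 - 1}{-25 - 1 + \left(-1\right)^{2}} + \left(3 - 27\right) = 8 \frac{1}{-25 - 1 + 1} \cdot 4 + \left(3 - 27\right) = 8 \frac{1}{-25} \cdot 4 - 24 = 8 \left(\left(- \frac{1}{25}\right) 4\right) - 24 = 8 \left(- \frac{4}{25}\right) - 24 = - \frac{32}{25} - 24 = - \frac{632}{25}$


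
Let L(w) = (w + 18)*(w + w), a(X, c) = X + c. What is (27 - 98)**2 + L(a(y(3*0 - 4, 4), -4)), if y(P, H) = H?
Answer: 5041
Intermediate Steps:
L(w) = 2*w*(18 + w) (L(w) = (18 + w)*(2*w) = 2*w*(18 + w))
(27 - 98)**2 + L(a(y(3*0 - 4, 4), -4)) = (27 - 98)**2 + 2*(4 - 4)*(18 + (4 - 4)) = (-71)**2 + 2*0*(18 + 0) = 5041 + 2*0*18 = 5041 + 0 = 5041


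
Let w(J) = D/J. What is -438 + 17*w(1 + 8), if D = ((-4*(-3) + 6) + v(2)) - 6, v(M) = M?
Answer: -3704/9 ≈ -411.56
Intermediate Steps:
D = 14 (D = ((-4*(-3) + 6) + 2) - 6 = ((12 + 6) + 2) - 6 = (18 + 2) - 6 = 20 - 6 = 14)
w(J) = 14/J
-438 + 17*w(1 + 8) = -438 + 17*(14/(1 + 8)) = -438 + 17*(14/9) = -438 + 238/9 = -3704/9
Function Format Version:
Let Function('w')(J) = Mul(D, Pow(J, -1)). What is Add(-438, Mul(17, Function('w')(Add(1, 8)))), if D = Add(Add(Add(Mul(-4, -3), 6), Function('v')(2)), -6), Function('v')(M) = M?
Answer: Rational(-3704, 9) ≈ -411.56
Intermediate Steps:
D = 14 (D = Add(Add(Add(Mul(-4, -3), 6), 2), -6) = Add(Add(Add(12, 6), 2), -6) = Add(Add(18, 2), -6) = Add(20, -6) = 14)
Function('w')(J) = Mul(14, Pow(J, -1))
Add(-438, Mul(17, Function('w')(Add(1, 8)))) = Add(-438, Mul(17, Mul(14, Pow(Add(1, 8), -1)))) = Add(-438, Mul(17, Mul(14, Pow(9, -1)))) = Add(-438, Mul(17, Mul(14, Rational(1, 9)))) = Add(-438, Mul(17, Rational(14, 9))) = Add(-438, Rational(238, 9)) = Rational(-3704, 9)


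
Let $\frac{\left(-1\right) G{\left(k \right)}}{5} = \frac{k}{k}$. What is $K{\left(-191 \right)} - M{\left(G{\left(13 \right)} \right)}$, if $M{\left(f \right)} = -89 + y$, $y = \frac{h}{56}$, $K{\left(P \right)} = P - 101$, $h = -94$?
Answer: $- \frac{5637}{28} \approx -201.32$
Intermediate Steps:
$K{\left(P \right)} = -101 + P$
$y = - \frac{47}{28}$ ($y = - \frac{94}{56} = \left(-94\right) \frac{1}{56} = - \frac{47}{28} \approx -1.6786$)
$G{\left(k \right)} = -5$ ($G{\left(k \right)} = - 5 \frac{k}{k} = \left(-5\right) 1 = -5$)
$M{\left(f \right)} = - \frac{2539}{28}$ ($M{\left(f \right)} = -89 - \frac{47}{28} = - \frac{2539}{28}$)
$K{\left(-191 \right)} - M{\left(G{\left(13 \right)} \right)} = \left(-101 - 191\right) - - \frac{2539}{28} = -292 + \frac{2539}{28} = - \frac{5637}{28}$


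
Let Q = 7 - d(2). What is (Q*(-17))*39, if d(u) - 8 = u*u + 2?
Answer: 4641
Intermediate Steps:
d(u) = 10 + u² (d(u) = 8 + (u*u + 2) = 8 + (u² + 2) = 8 + (2 + u²) = 10 + u²)
Q = -7 (Q = 7 - (10 + 2²) = 7 - (10 + 4) = 7 - 1*14 = 7 - 14 = -7)
(Q*(-17))*39 = -7*(-17)*39 = 119*39 = 4641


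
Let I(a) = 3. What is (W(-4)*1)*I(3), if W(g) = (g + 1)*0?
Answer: 0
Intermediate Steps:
W(g) = 0 (W(g) = (1 + g)*0 = 0)
(W(-4)*1)*I(3) = (0*1)*3 = 0*3 = 0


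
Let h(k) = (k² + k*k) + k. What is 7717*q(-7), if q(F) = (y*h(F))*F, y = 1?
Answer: -4915729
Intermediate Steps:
h(k) = k + 2*k² (h(k) = (k² + k²) + k = 2*k² + k = k + 2*k²)
q(F) = F²*(1 + 2*F) (q(F) = (1*(F*(1 + 2*F)))*F = (F*(1 + 2*F))*F = F²*(1 + 2*F))
7717*q(-7) = 7717*((-7)²*(1 + 2*(-7))) = 7717*(49*(1 - 14)) = 7717*(49*(-13)) = 7717*(-637) = -4915729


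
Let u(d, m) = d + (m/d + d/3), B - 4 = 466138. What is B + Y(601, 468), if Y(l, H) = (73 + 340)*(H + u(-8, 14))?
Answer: 7851575/12 ≈ 6.5430e+5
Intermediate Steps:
B = 466142 (B = 4 + 466138 = 466142)
u(d, m) = 4*d/3 + m/d (u(d, m) = d + (m/d + d*(⅓)) = d + (m/d + d/3) = d + (d/3 + m/d) = 4*d/3 + m/d)
Y(l, H) = -61537/12 + 413*H (Y(l, H) = (73 + 340)*(H + ((4/3)*(-8) + 14/(-8))) = 413*(H + (-32/3 + 14*(-⅛))) = 413*(H + (-32/3 - 7/4)) = 413*(H - 149/12) = 413*(-149/12 + H) = -61537/12 + 413*H)
B + Y(601, 468) = 466142 + (-61537/12 + 413*468) = 466142 + (-61537/12 + 193284) = 466142 + 2257871/12 = 7851575/12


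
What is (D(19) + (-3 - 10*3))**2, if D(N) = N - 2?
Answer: 256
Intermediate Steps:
D(N) = -2 + N
(D(19) + (-3 - 10*3))**2 = ((-2 + 19) + (-3 - 10*3))**2 = (17 + (-3 - 30))**2 = (17 - 33)**2 = (-16)**2 = 256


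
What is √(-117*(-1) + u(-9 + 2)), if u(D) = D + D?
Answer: √103 ≈ 10.149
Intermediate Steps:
u(D) = 2*D
√(-117*(-1) + u(-9 + 2)) = √(-117*(-1) + 2*(-9 + 2)) = √(117 + 2*(-7)) = √(117 - 14) = √103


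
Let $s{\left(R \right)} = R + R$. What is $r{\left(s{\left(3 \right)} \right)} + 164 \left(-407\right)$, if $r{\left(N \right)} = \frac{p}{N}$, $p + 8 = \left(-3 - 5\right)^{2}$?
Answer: $- \frac{200216}{3} \approx -66739.0$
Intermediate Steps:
$p = 56$ ($p = -8 + \left(-3 - 5\right)^{2} = -8 + \left(-8\right)^{2} = -8 + 64 = 56$)
$s{\left(R \right)} = 2 R$
$r{\left(N \right)} = \frac{56}{N}$
$r{\left(s{\left(3 \right)} \right)} + 164 \left(-407\right) = \frac{56}{2 \cdot 3} + 164 \left(-407\right) = \frac{56}{6} - 66748 = 56 \cdot \frac{1}{6} - 66748 = \frac{28}{3} - 66748 = - \frac{200216}{3}$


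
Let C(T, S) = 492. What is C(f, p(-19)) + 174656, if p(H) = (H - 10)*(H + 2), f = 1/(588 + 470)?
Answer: 175148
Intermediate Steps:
f = 1/1058 ≈ 0.00094518
p(H) = (-10 + H)*(2 + H)
C(f, p(-19)) + 174656 = 492 + 174656 = 175148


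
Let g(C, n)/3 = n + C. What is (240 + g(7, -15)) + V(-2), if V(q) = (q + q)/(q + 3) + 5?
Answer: 217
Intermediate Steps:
g(C, n) = 3*C + 3*n (g(C, n) = 3*(n + C) = 3*(C + n) = 3*C + 3*n)
V(q) = 5 + 2*q/(3 + q) (V(q) = (2*q)/(3 + q) + 5 = 2*q/(3 + q) + 5 = 5 + 2*q/(3 + q))
(240 + g(7, -15)) + V(-2) = (240 + (3*7 + 3*(-15))) + (15 + 7*(-2))/(3 - 2) = (240 + (21 - 45)) + (15 - 14)/1 = (240 - 24) + 1*1 = 216 + 1 = 217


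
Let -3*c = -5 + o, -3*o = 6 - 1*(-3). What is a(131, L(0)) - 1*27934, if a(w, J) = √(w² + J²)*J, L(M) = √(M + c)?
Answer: -27934 + 2*√102982/3 ≈ -27720.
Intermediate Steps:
o = -3 (o = -(6 - 1*(-3))/3 = -(6 + 3)/3 = -⅓*9 = -3)
c = 8/3 (c = -(-5 - 3)/3 = -⅓*(-8) = 8/3 ≈ 2.6667)
L(M) = √(8/3 + M) (L(M) = √(M + 8/3) = √(8/3 + M))
a(w, J) = J*√(J² + w²) (a(w, J) = √(J² + w²)*J = J*√(J² + w²))
a(131, L(0)) - 1*27934 = (√(24 + 9*0)/3)*√((√(24 + 9*0)/3)² + 131²) - 1*27934 = (√(24 + 0)/3)*√((√(24 + 0)/3)² + 17161) - 27934 = (√24/3)*√((√24/3)² + 17161) - 27934 = ((2*√6)/3)*√(((2*√6)/3)² + 17161) - 27934 = (2*√6/3)*√((2*√6/3)² + 17161) - 27934 = (2*√6/3)*√(8/3 + 17161) - 27934 = (2*√6/3)*√(51491/3) - 27934 = (2*√6/3)*(√154473/3) - 27934 = 2*√102982/3 - 27934 = -27934 + 2*√102982/3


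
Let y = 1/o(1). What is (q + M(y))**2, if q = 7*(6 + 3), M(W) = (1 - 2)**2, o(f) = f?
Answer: 4096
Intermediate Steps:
y = 1 (y = 1/1 = 1)
M(W) = 1 (M(W) = (-1)**2 = 1)
q = 63 (q = 7*9 = 63)
(q + M(y))**2 = (63 + 1)**2 = 64**2 = 4096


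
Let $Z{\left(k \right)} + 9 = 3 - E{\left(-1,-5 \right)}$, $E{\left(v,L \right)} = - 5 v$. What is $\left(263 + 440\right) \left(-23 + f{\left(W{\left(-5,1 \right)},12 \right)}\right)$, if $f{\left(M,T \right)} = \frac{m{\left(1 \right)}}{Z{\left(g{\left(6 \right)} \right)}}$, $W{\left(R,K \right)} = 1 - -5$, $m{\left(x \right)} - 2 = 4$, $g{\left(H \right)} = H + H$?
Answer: $- \frac{182077}{11} \approx -16552.0$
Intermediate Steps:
$g{\left(H \right)} = 2 H$
$m{\left(x \right)} = 6$ ($m{\left(x \right)} = 2 + 4 = 6$)
$W{\left(R,K \right)} = 6$ ($W{\left(R,K \right)} = 1 + 5 = 6$)
$Z{\left(k \right)} = -11$ ($Z{\left(k \right)} = -9 + \left(3 - \left(-5\right) \left(-1\right)\right) = -9 + \left(3 - 5\right) = -9 - 2 = -11$)
$f{\left(M,T \right)} = - \frac{6}{11}$ ($f{\left(M,T \right)} = \frac{6}{-11} = 6 \left(- \frac{1}{11}\right) = - \frac{6}{11}$)
$\left(263 + 440\right) \left(-23 + f{\left(W{\left(-5,1 \right)},12 \right)}\right) = \left(263 + 440\right) \left(-23 - \frac{6}{11}\right) = 703 \left(- \frac{259}{11}\right) = - \frac{182077}{11}$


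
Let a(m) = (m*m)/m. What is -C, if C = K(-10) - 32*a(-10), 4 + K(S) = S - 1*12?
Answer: -294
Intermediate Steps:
a(m) = m (a(m) = m**2/m = m)
K(S) = -16 + S (K(S) = -4 + (S - 1*12) = -4 + (S - 12) = -4 + (-12 + S) = -16 + S)
C = 294 (C = (-16 - 10) - 32*(-10) = -26 + 320 = 294)
-C = -1*294 = -294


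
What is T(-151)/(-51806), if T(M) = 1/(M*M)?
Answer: -1/1181228606 ≈ -8.4658e-10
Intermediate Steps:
T(M) = M**(-2) (T(M) = 1/(M**2) = M**(-2))
T(-151)/(-51806) = 1/((-151)**2*(-51806)) = (1/22801)*(-1/51806) = -1/1181228606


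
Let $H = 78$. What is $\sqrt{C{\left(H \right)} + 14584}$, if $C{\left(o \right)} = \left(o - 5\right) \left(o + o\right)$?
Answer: $2 \sqrt{6493} \approx 161.16$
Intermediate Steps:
$C{\left(o \right)} = 2 o \left(-5 + o\right)$ ($C{\left(o \right)} = \left(-5 + o\right) 2 o = 2 o \left(-5 + o\right)$)
$\sqrt{C{\left(H \right)} + 14584} = \sqrt{2 \cdot 78 \left(-5 + 78\right) + 14584} = \sqrt{2 \cdot 78 \cdot 73 + 14584} = \sqrt{11388 + 14584} = \sqrt{25972} = 2 \sqrt{6493}$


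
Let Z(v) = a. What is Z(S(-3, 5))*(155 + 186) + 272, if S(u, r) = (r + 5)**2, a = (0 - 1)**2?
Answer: 613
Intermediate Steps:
a = 1 (a = (-1)**2 = 1)
S(u, r) = (5 + r)**2
Z(v) = 1
Z(S(-3, 5))*(155 + 186) + 272 = 1*(155 + 186) + 272 = 1*341 + 272 = 341 + 272 = 613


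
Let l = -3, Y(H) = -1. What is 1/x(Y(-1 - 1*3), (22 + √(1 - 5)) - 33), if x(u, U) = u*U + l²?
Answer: 5/101 + I/202 ≈ 0.049505 + 0.0049505*I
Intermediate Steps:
x(u, U) = 9 + U*u (x(u, U) = u*U + (-3)² = U*u + 9 = 9 + U*u)
1/x(Y(-1 - 1*3), (22 + √(1 - 5)) - 33) = 1/(9 + ((22 + √(1 - 5)) - 33)*(-1)) = 1/(9 + ((22 + √(-4)) - 33)*(-1)) = 1/(9 + ((22 + 2*I) - 33)*(-1)) = 1/(9 + (-11 + 2*I)*(-1)) = 1/(9 + (11 - 2*I)) = 1/(20 - 2*I) = (20 + 2*I)/404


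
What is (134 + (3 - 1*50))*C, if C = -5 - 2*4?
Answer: -1131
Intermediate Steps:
C = -13 (C = -5 - 8 = -13)
(134 + (3 - 1*50))*C = (134 + (3 - 1*50))*(-13) = (134 + (3 - 50))*(-13) = (134 - 47)*(-13) = 87*(-13) = -1131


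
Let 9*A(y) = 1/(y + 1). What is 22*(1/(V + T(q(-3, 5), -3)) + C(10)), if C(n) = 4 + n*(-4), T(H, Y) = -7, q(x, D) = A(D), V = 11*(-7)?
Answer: -33275/42 ≈ -792.26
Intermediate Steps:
A(y) = 1/(9*(1 + y)) (A(y) = 1/(9*(y + 1)) = 1/(9*(1 + y)))
V = -77
q(x, D) = 1/(9*(1 + D))
C(n) = 4 - 4*n
22*(1/(V + T(q(-3, 5), -3)) + C(10)) = 22*(1/(-77 - 7) + (4 - 4*10)) = 22*(1/(-84) + (4 - 40)) = 22*(-1/84 - 36) = 22*(-3025/84) = -33275/42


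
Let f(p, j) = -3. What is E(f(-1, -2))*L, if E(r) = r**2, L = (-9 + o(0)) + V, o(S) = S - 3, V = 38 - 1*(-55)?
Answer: 729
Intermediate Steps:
V = 93 (V = 38 + 55 = 93)
o(S) = -3 + S
L = 81 (L = (-9 + (-3 + 0)) + 93 = (-9 - 3) + 93 = -12 + 93 = 81)
E(f(-1, -2))*L = (-3)**2*81 = 9*81 = 729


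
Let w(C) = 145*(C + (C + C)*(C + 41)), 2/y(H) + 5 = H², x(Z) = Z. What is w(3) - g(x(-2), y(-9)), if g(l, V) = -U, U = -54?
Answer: 38661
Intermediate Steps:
y(H) = 2/(-5 + H²)
g(l, V) = 54 (g(l, V) = -1*(-54) = 54)
w(C) = 145*C + 290*C*(41 + C) (w(C) = 145*(C + (2*C)*(41 + C)) = 145*(C + 2*C*(41 + C)) = 145*C + 290*C*(41 + C))
w(3) - g(x(-2), y(-9)) = 145*3*(83 + 2*3) - 1*54 = 145*3*(83 + 6) - 54 = 145*3*89 - 54 = 38715 - 54 = 38661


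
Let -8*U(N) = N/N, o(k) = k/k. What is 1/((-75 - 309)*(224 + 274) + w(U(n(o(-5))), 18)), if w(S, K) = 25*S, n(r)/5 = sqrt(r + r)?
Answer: -8/1529881 ≈ -5.2292e-6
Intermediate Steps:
o(k) = 1
n(r) = 5*sqrt(2)*sqrt(r) (n(r) = 5*sqrt(r + r) = 5*sqrt(2*r) = 5*(sqrt(2)*sqrt(r)) = 5*sqrt(2)*sqrt(r))
U(N) = -1/8 (U(N) = -N/(8*N) = -1/8*1 = -1/8)
1/((-75 - 309)*(224 + 274) + w(U(n(o(-5))), 18)) = 1/((-75 - 309)*(224 + 274) + 25*(-1/8)) = 1/(-384*498 - 25/8) = 1/(-191232 - 25/8) = 1/(-1529881/8) = -8/1529881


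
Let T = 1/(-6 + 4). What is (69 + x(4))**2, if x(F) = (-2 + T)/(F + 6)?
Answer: 75625/16 ≈ 4726.6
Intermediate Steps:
T = -1/2 (T = 1/(-2) = -1/2 ≈ -0.50000)
x(F) = -5/(2*(6 + F)) (x(F) = (-2 - 1/2)/(F + 6) = -5/(2*(6 + F)))
(69 + x(4))**2 = (69 - 5/(12 + 2*4))**2 = (69 - 5/(12 + 8))**2 = (69 - 5/20)**2 = (69 - 5*1/20)**2 = (69 - 1/4)**2 = (275/4)**2 = 75625/16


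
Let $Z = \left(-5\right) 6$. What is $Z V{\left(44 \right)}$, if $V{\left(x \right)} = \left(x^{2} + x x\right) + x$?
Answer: $-117480$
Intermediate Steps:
$V{\left(x \right)} = x + 2 x^{2}$ ($V{\left(x \right)} = \left(x^{2} + x^{2}\right) + x = 2 x^{2} + x = x + 2 x^{2}$)
$Z = -30$
$Z V{\left(44 \right)} = - 30 \cdot 44 \left(1 + 2 \cdot 44\right) = - 30 \cdot 44 \left(1 + 88\right) = - 30 \cdot 44 \cdot 89 = \left(-30\right) 3916 = -117480$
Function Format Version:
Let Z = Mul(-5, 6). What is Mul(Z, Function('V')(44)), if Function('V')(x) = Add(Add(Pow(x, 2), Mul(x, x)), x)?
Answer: -117480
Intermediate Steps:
Function('V')(x) = Add(x, Mul(2, Pow(x, 2))) (Function('V')(x) = Add(Add(Pow(x, 2), Pow(x, 2)), x) = Add(Mul(2, Pow(x, 2)), x) = Add(x, Mul(2, Pow(x, 2))))
Z = -30
Mul(Z, Function('V')(44)) = Mul(-30, Mul(44, Add(1, Mul(2, 44)))) = Mul(-30, Mul(44, Add(1, 88))) = Mul(-30, Mul(44, 89)) = Mul(-30, 3916) = -117480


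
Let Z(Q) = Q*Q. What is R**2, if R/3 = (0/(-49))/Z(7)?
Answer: 0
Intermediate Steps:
Z(Q) = Q**2
R = 0 (R = 3*((0/(-49))/(7**2)) = 3*((0*(-1/49))/49) = 3*(0*(1/49)) = 3*0 = 0)
R**2 = 0**2 = 0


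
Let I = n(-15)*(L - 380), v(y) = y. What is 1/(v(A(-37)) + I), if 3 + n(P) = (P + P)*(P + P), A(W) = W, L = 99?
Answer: -1/252094 ≈ -3.9668e-6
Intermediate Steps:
n(P) = -3 + 4*P² (n(P) = -3 + (P + P)*(P + P) = -3 + (2*P)*(2*P) = -3 + 4*P²)
I = -252057 (I = (-3 + 4*(-15)²)*(99 - 380) = (-3 + 4*225)*(-281) = (-3 + 900)*(-281) = 897*(-281) = -252057)
1/(v(A(-37)) + I) = 1/(-37 - 252057) = 1/(-252094) = -1/252094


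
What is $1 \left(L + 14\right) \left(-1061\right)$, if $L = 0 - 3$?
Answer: $-11671$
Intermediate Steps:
$L = -3$
$1 \left(L + 14\right) \left(-1061\right) = 1 \left(-3 + 14\right) \left(-1061\right) = 1 \cdot 11 \left(-1061\right) = 11 \left(-1061\right) = -11671$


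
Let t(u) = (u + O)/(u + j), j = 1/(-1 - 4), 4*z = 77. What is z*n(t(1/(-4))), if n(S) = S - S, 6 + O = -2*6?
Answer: 0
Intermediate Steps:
O = -18 (O = -6 - 2*6 = -6 - 12 = -18)
z = 77/4 (z = (1/4)*77 = 77/4 ≈ 19.250)
j = -1/5 (j = 1/(-5) = -1/5 ≈ -0.20000)
t(u) = (-18 + u)/(-1/5 + u) (t(u) = (u - 18)/(u - 1/5) = (-18 + u)/(-1/5 + u))
n(S) = 0
z*n(t(1/(-4))) = (77/4)*0 = 0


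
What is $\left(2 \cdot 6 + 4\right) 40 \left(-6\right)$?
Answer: $-3840$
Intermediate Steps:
$\left(2 \cdot 6 + 4\right) 40 \left(-6\right) = \left(12 + 4\right) 40 \left(-6\right) = 16 \cdot 40 \left(-6\right) = 640 \left(-6\right) = -3840$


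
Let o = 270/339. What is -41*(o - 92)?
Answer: 422546/113 ≈ 3739.3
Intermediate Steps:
o = 90/113 (o = 270*(1/339) = 90/113 ≈ 0.79646)
-41*(o - 92) = -41*(90/113 - 92) = -41*(-10306/113) = 422546/113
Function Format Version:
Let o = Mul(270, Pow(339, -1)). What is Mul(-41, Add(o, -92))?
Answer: Rational(422546, 113) ≈ 3739.3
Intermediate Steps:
o = Rational(90, 113) (o = Mul(270, Rational(1, 339)) = Rational(90, 113) ≈ 0.79646)
Mul(-41, Add(o, -92)) = Mul(-41, Add(Rational(90, 113), -92)) = Mul(-41, Rational(-10306, 113)) = Rational(422546, 113)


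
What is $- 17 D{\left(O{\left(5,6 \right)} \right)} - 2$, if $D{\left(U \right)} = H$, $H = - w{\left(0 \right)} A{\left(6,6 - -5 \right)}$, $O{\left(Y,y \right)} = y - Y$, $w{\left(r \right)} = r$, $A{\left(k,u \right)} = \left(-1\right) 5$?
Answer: $-2$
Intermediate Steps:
$A{\left(k,u \right)} = -5$
$H = 0$ ($H = \left(-1\right) 0 \left(-5\right) = 0 \left(-5\right) = 0$)
$D{\left(U \right)} = 0$
$- 17 D{\left(O{\left(5,6 \right)} \right)} - 2 = \left(-17\right) 0 - 2 = 0 - 2 = -2$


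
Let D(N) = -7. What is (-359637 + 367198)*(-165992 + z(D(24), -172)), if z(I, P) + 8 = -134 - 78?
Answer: -1256728932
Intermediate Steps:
z(I, P) = -220 (z(I, P) = -8 + (-134 - 78) = -8 - 212 = -220)
(-359637 + 367198)*(-165992 + z(D(24), -172)) = (-359637 + 367198)*(-165992 - 220) = 7561*(-166212) = -1256728932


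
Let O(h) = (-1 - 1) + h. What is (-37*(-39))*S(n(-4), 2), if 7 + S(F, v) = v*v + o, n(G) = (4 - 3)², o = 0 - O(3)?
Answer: -5772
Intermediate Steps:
O(h) = -2 + h
o = -1 (o = 0 - (-2 + 3) = 0 - 1*1 = 0 - 1 = -1)
n(G) = 1 (n(G) = 1² = 1)
S(F, v) = -8 + v² (S(F, v) = -7 + (v*v - 1) = -7 + (v² - 1) = -7 + (-1 + v²) = -8 + v²)
(-37*(-39))*S(n(-4), 2) = (-37*(-39))*(-8 + 2²) = 1443*(-8 + 4) = 1443*(-4) = -5772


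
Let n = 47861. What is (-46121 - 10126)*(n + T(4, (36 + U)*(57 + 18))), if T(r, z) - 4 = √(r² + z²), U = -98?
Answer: -2692262655 - 112494*√5405629 ≈ -2.9538e+9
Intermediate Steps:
T(r, z) = 4 + √(r² + z²)
(-46121 - 10126)*(n + T(4, (36 + U)*(57 + 18))) = (-46121 - 10126)*(47861 + (4 + √(4² + ((36 - 98)*(57 + 18))²))) = -56247*(47861 + (4 + √(16 + (-62*75)²))) = -56247*(47861 + (4 + √(16 + (-4650)²))) = -56247*(47861 + (4 + √(16 + 21622500))) = -56247*(47861 + (4 + √21622516)) = -56247*(47861 + (4 + 2*√5405629)) = -56247*(47865 + 2*√5405629) = -2692262655 - 112494*√5405629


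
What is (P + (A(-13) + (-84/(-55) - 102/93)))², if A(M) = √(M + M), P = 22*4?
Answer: 22657216426/2907025 + 301548*I*√26/1705 ≈ 7794.0 + 901.82*I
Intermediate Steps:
P = 88
A(M) = √2*√M (A(M) = √(2*M) = √2*√M)
(P + (A(-13) + (-84/(-55) - 102/93)))² = (88 + (√2*√(-13) + (-84/(-55) - 102/93)))² = (88 + (√2*(I*√13) + (-84*(-1/55) - 102*1/93)))² = (88 + (I*√26 + (84/55 - 34/31)))² = (88 + (I*√26 + 734/1705))² = (88 + (734/1705 + I*√26))² = (150774/1705 + I*√26)²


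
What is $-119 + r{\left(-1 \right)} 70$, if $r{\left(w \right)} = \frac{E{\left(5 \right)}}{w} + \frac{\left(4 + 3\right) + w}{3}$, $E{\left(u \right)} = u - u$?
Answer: $21$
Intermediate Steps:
$E{\left(u \right)} = 0$
$r{\left(w \right)} = \frac{7}{3} + \frac{w}{3}$ ($r{\left(w \right)} = \frac{0}{w} + \frac{\left(4 + 3\right) + w}{3} = 0 + \left(7 + w\right) \frac{1}{3} = 0 + \left(\frac{7}{3} + \frac{w}{3}\right) = \frac{7}{3} + \frac{w}{3}$)
$-119 + r{\left(-1 \right)} 70 = -119 + \left(\frac{7}{3} + \frac{1}{3} \left(-1\right)\right) 70 = -119 + \left(\frac{7}{3} - \frac{1}{3}\right) 70 = -119 + 2 \cdot 70 = -119 + 140 = 21$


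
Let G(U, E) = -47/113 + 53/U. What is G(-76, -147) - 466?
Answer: -4011569/8588 ≈ -467.11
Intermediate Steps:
G(U, E) = -47/113 + 53/U (G(U, E) = -47*1/113 + 53/U = -47/113 + 53/U)
G(-76, -147) - 466 = (-47/113 + 53/(-76)) - 466 = (-47/113 + 53*(-1/76)) - 466 = (-47/113 - 53/76) - 466 = -9561/8588 - 466 = -4011569/8588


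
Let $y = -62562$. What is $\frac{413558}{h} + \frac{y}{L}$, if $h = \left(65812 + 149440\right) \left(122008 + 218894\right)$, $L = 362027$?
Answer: $- \frac{2295319831125391}{13282741179827604} \approx -0.1728$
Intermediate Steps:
$h = 73379837304$ ($h = 215252 \cdot 340902 = 73379837304$)
$\frac{413558}{h} + \frac{y}{L} = \frac{413558}{73379837304} - \frac{62562}{362027} = 413558 \cdot \frac{1}{73379837304} - \frac{62562}{362027} = \frac{206779}{36689918652} - \frac{62562}{362027} = - \frac{2295319831125391}{13282741179827604}$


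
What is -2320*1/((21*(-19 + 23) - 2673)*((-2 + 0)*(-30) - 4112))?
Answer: -580/2622657 ≈ -0.00022115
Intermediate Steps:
-2320*1/((21*(-19 + 23) - 2673)*((-2 + 0)*(-30) - 4112)) = -2320*1/((-2*(-30) - 4112)*(21*4 - 2673)) = -2320*1/((60 - 4112)*(84 - 2673)) = -2320/((-4052*(-2589))) = -2320/10490628 = -2320*1/10490628 = -580/2622657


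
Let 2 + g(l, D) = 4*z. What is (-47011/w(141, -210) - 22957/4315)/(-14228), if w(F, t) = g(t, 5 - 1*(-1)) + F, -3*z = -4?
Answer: 154624444/6645881015 ≈ 0.023266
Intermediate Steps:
z = 4/3 (z = -⅓*(-4) = 4/3 ≈ 1.3333)
g(l, D) = 10/3 (g(l, D) = -2 + 4*(4/3) = -2 + 16/3 = 10/3)
w(F, t) = 10/3 + F
(-47011/w(141, -210) - 22957/4315)/(-14228) = (-47011/(10/3 + 141) - 22957/4315)/(-14228) = (-47011/433/3 - 22957*1/4315)*(-1/14228) = (-47011*3/433 - 22957/4315)*(-1/14228) = (-141033/433 - 22957/4315)*(-1/14228) = -618497776/1868395*(-1/14228) = 154624444/6645881015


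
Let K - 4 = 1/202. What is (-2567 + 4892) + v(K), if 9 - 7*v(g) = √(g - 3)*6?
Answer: 16284/7 - 3*√41006/707 ≈ 2325.4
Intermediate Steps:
K = 809/202 (K = 4 + 1/202 = 809/202 ≈ 4.0050)
v(g) = 9/7 - 6*√(-3 + g)/7 (v(g) = 9/7 - √(g - 3)*6/7 = 9/7 - √(-3 + g)*6/7 = 9/7 - 6*√(-3 + g)/7)
(-2567 + 4892) + v(K) = (-2567 + 4892) + (9/7 - 6*√(-3 + 809/202)/7) = 2325 + (9/7 - 3*√41006/707) = 16284/7 - 3*√41006/707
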